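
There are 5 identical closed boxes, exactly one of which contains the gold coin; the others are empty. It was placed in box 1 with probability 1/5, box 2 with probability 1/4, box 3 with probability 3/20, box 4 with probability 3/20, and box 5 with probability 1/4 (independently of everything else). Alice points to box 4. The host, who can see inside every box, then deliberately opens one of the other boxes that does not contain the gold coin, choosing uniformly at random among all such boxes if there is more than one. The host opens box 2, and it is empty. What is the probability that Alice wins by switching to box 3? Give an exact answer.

4/19

Consider each possible location of the gold coin in turn.
If it is in box 1 (prior 1/5): the host has 3 equally likely choices, so probability 1/3; weight (1/5)·(1/3) = 1/15.
If it is in box 2 (prior 1/4): the host opened box 2, so this case is ruled out; weight (1/4)·0 = 0.
If it is in box 3 (prior 3/20): the host has 3 equally likely choices, so probability 1/3; weight (3/20)·(1/3) = 1/20.
If it is in box 4 (prior 3/20): the host has 4 equally likely choices, so probability 1/4; weight (3/20)·(1/4) = 3/80.
If it is in box 5 (prior 1/4): the host has 3 equally likely choices, so probability 1/3; weight (1/4)·(1/3) = 1/12.
The weights sum to 19/80.
So P(the gold coin in box 3 | the host opened box 2) = (1/20) / (19/80) = 4/19.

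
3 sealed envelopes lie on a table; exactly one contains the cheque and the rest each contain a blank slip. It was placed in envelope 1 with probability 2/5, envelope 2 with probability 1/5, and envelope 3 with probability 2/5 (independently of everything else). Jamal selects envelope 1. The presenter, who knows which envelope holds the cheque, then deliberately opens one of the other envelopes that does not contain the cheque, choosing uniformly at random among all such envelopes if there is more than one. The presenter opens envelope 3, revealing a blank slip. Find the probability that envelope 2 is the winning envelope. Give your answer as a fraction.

Consider each possible location of the cheque in turn.
If it is in envelope 1 (prior 2/5): the presenter has 2 equally likely choices, so probability 1/2; weight (2/5)·(1/2) = 1/5.
If it is in envelope 2 (prior 1/5): the presenter has no choice, probability 1; weight (1/5)·1 = 1/5.
If it is in envelope 3 (prior 2/5): the presenter opened envelope 3, so this case is ruled out; weight (2/5)·0 = 0.
The weights sum to 2/5.
So P(the cheque in envelope 2 | the presenter opened envelope 3) = (1/5) / (2/5) = 1/2.

1/2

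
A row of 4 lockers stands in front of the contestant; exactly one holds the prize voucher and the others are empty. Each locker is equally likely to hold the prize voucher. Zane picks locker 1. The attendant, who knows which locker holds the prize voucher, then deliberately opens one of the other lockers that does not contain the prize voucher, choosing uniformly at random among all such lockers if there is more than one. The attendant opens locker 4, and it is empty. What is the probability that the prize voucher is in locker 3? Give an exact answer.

Condition on the true location of the prize voucher.
If it is in locker 1 (prior 1/4): the attendant has 3 equally likely choices, so probability 1/3; weight (1/4)·(1/3) = 1/12.
If it is in either of lockers 2 and 3 (prior 1/4 each): the attendant has 2 equally likely choices, so probability 1/2; weight (1/4)·(1/2) = 1/8 each.
If it is in locker 4 (prior 1/4): the attendant opened locker 4, so this case is ruled out; weight (1/4)·0 = 0.
The weights sum to 1/3.
So P(the prize voucher in locker 3 | the attendant opened locker 4) = (1/8) / (1/3) = 3/8.

3/8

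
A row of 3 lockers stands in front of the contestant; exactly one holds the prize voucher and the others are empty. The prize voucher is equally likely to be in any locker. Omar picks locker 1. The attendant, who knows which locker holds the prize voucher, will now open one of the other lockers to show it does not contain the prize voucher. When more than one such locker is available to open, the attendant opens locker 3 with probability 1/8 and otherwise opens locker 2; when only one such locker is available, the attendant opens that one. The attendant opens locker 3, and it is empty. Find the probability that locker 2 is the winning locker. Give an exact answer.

Condition on the true location of the prize voucher.
If it is in locker 1 (prior 1/3): locker 3 is available, opened with probability 1/8; weight (1/3)·(1/8) = 1/24.
If it is in locker 2 (prior 1/3): only locker 3 is available, probability 1; weight (1/3)·1 = 1/3.
If it is in locker 3 (prior 1/3): the attendant opened locker 3, so this case is ruled out; weight (1/3)·0 = 0.
The weights sum to 3/8.
So P(the prize voucher in locker 2 | the attendant opened locker 3) = (1/3) / (3/8) = 8/9.

8/9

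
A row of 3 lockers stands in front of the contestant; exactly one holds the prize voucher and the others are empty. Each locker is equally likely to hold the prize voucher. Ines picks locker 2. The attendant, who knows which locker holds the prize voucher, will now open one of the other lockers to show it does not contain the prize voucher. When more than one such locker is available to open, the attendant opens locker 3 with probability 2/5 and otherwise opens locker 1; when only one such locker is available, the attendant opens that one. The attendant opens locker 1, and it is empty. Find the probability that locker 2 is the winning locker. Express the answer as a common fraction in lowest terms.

3/8

Consider each possible location of the prize voucher in turn.
If it is in locker 1 (prior 1/3): the attendant opened locker 1, so this case is ruled out; weight (1/3)·0 = 0.
If it is in locker 2 (prior 1/3): locker 3 is available but not opened, probability 3/5; weight (1/3)·(3/5) = 1/5.
If it is in locker 3 (prior 1/3): only locker 1 is available, probability 1; weight (1/3)·1 = 1/3.
The weights sum to 8/15.
So P(the prize voucher in locker 2 | the attendant opened locker 1) = (1/5) / (8/15) = 3/8.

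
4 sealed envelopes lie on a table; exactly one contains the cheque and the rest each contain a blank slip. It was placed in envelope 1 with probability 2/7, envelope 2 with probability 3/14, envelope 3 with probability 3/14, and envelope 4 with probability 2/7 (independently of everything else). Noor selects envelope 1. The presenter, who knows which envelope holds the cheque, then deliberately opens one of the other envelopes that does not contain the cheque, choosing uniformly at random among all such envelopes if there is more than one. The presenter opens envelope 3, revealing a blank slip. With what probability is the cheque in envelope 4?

12/29

Condition on the true location of the cheque.
If it is in envelope 1 (prior 2/7): the presenter has 3 equally likely choices, so probability 1/3; weight (2/7)·(1/3) = 2/21.
If it is in envelope 2 (prior 3/14): the presenter has 2 equally likely choices, so probability 1/2; weight (3/14)·(1/2) = 3/28.
If it is in envelope 3 (prior 3/14): the presenter opened envelope 3, so this case is ruled out; weight (3/14)·0 = 0.
If it is in envelope 4 (prior 2/7): the presenter has 2 equally likely choices, so probability 1/2; weight (2/7)·(1/2) = 1/7.
The weights sum to 29/84.
So P(the cheque in envelope 4 | the presenter opened envelope 3) = (1/7) / (29/84) = 12/29.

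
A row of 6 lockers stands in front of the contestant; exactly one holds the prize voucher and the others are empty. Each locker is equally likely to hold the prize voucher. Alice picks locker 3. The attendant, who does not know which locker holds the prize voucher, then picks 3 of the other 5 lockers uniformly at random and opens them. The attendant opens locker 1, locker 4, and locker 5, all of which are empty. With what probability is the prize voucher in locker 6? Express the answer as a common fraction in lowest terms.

Consider each possible location of the prize voucher in turn.
If it is in any of lockers 1, 4, and 5 (prior 1/6 each): that locker was opened and seen not to hold the prize — ruled out; weight (1/6)·0 = 0 each.
If it is in any of lockers 2, 3, and 6 (prior 1/6 each): the attendant picks exactly this set with probability 1/10 regardless, and none is the prize; weight (1/6)·(1/10) = 1/60 each.
The weights sum to 1/20.
So P(the prize voucher in locker 6 | the attendant opened locker 1, locker 4, and locker 5) = (1/60) / (1/20) = 1/3.

1/3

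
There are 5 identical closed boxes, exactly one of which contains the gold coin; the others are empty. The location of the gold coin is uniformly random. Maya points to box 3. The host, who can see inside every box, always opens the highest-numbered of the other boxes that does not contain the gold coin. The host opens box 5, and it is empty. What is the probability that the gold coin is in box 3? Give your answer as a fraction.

Apply Bayes' rule, conditioning on where the gold coin actually is.
If it is in any of boxes 1, 2, 3, and 4 (prior 1/5 each): box 5 is the highest-numbered option available, probability 1; weight (1/5)·1 = 1/5 each.
If it is in box 5 (prior 1/5): the host opened box 5, so this case is ruled out; weight (1/5)·0 = 0.
The weights sum to 4/5.
So P(the gold coin in box 3 | the host opened box 5) = (1/5) / (4/5) = 1/4.

1/4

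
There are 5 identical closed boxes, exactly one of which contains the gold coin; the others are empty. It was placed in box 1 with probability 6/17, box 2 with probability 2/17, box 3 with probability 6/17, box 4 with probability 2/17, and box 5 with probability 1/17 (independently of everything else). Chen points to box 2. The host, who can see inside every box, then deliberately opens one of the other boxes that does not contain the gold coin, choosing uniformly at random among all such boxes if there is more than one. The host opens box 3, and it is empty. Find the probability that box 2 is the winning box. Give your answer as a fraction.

1/7

Apply Bayes' rule, conditioning on where the gold coin actually is.
If it is in box 1 (prior 6/17): the host has 3 equally likely choices, so probability 1/3; weight (6/17)·(1/3) = 2/17.
If it is in box 2 (prior 2/17): the host has 4 equally likely choices, so probability 1/4; weight (2/17)·(1/4) = 1/34.
If it is in box 3 (prior 6/17): the host opened box 3, so this case is ruled out; weight (6/17)·0 = 0.
If it is in box 4 (prior 2/17): the host has 3 equally likely choices, so probability 1/3; weight (2/17)·(1/3) = 2/51.
If it is in box 5 (prior 1/17): the host has 3 equally likely choices, so probability 1/3; weight (1/17)·(1/3) = 1/51.
The weights sum to 7/34.
So P(the gold coin in box 2 | the host opened box 3) = (1/34) / (7/34) = 1/7.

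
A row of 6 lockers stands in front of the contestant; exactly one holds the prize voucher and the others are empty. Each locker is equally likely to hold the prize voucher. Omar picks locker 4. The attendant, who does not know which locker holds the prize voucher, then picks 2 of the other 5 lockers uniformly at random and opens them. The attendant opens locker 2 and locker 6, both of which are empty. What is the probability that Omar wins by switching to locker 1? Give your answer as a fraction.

Because the attendant chose which lockers to open without knowing where the prize voucher is, the choice is independent of the prize location. Learning that none of the 2 opened lockers holds the prize voucher simply rules out those 2 locations and leaves the remaining 4 lockers still equally likely by symmetry.
So P(the prize voucher in locker 1) = 1/4.

1/4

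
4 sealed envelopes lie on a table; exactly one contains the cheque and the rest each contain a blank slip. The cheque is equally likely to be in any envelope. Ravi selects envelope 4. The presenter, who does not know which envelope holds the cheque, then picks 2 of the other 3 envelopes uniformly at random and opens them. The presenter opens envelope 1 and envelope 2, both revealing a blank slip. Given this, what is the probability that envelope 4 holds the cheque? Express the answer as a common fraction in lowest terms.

1/2

Consider each possible location of the cheque in turn.
If it is in either of envelopes 1 and 2 (prior 1/4 each): that envelope was opened and seen not to hold the prize — ruled out; weight (1/4)·0 = 0 each.
If it is in either of envelopes 3 and 4 (prior 1/4 each): the presenter picks exactly this set with probability 1/3 regardless, and none is the prize; weight (1/4)·(1/3) = 1/12 each.
The weights sum to 1/6.
So P(the cheque in envelope 4 | the presenter opened envelope 1 and envelope 2) = (1/12) / (1/6) = 1/2.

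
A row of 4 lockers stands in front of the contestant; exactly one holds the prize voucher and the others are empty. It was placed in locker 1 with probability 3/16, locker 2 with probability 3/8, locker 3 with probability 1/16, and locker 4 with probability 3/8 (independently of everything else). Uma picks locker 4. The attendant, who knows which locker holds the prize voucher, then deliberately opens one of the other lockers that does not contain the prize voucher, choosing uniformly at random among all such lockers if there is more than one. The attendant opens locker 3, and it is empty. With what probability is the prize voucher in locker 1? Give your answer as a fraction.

3/13

Consider each possible location of the prize voucher in turn.
If it is in locker 1 (prior 3/16): the attendant has 2 equally likely choices, so probability 1/2; weight (3/16)·(1/2) = 3/32.
If it is in locker 2 (prior 3/8): the attendant has 2 equally likely choices, so probability 1/2; weight (3/8)·(1/2) = 3/16.
If it is in locker 3 (prior 1/16): the attendant opened locker 3, so this case is ruled out; weight (1/16)·0 = 0.
If it is in locker 4 (prior 3/8): the attendant has 3 equally likely choices, so probability 1/3; weight (3/8)·(1/3) = 1/8.
The weights sum to 13/32.
So P(the prize voucher in locker 1 | the attendant opened locker 3) = (3/32) / (13/32) = 3/13.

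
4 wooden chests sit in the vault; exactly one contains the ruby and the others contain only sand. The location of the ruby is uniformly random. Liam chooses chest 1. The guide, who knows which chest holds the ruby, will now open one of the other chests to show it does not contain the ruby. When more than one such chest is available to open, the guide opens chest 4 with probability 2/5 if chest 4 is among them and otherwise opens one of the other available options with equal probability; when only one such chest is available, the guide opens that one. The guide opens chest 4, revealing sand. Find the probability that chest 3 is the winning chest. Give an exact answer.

Consider each possible location of the ruby in turn.
If it is in any of chests 1, 2, and 3 (prior 1/4 each): chest 4 is available, opened with probability 2/5; weight (1/4)·(2/5) = 1/10 each.
If it is in chest 4 (prior 1/4): the guide opened chest 4, so this case is ruled out; weight (1/4)·0 = 0.
The weights sum to 3/10.
So P(the ruby in chest 3 | the guide opened chest 4) = (1/10) / (3/10) = 1/3.

1/3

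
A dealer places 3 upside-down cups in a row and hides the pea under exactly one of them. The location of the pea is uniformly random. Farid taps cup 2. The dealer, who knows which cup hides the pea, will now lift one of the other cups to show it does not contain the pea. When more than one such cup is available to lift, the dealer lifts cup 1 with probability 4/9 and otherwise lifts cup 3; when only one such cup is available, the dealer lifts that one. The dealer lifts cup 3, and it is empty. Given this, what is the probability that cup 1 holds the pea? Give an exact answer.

Condition on the true location of the pea.
If it is under cup 1 (prior 1/3): only cup 3 is available, probability 1; weight (1/3)·1 = 1/3.
If it is under cup 2 (prior 1/3): cup 1 is available but not opened, probability 5/9; weight (1/3)·(5/9) = 5/27.
If it is under cup 3 (prior 1/3): the dealer opened cup 3, so this case is ruled out; weight (1/3)·0 = 0.
The weights sum to 14/27.
So P(the pea under cup 1 | the dealer opened cup 3) = (1/3) / (14/27) = 9/14.

9/14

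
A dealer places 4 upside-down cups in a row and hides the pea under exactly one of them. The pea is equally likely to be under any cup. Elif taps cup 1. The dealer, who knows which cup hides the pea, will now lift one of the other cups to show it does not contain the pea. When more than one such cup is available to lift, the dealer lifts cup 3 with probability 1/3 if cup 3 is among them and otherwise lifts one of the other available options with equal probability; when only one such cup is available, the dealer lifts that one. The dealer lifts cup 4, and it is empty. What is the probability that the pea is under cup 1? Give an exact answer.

Consider each possible location of the pea in turn.
If it is under cup 1 (prior 1/4): cup 3 is available but not opened; cup 4 gets probability (1 − 1/3)/2 = 1/3; weight (1/4)·(1/3) = 1/12.
If it is under cup 2 (prior 1/4): cup 3 is available but not opened, probability 2/3; weight (1/4)·(2/3) = 1/6.
If it is under cup 3 (prior 1/4): cup 3 holds the prize so is unavailable; the dealer chooses uniformly among the 2 others, probability 1/2; weight (1/4)·(1/2) = 1/8.
If it is under cup 4 (prior 1/4): the dealer opened cup 4, so this case is ruled out; weight (1/4)·0 = 0.
The weights sum to 3/8.
So P(the pea under cup 1 | the dealer opened cup 4) = (1/12) / (3/8) = 2/9.

2/9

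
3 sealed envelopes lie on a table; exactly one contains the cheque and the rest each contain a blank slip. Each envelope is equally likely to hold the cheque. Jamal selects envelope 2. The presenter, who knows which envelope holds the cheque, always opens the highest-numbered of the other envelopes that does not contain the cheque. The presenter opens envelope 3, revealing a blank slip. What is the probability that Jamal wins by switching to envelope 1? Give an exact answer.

Apply Bayes' rule, conditioning on where the cheque actually is.
If it is in either of envelopes 1 and 2 (prior 1/3 each): envelope 3 is the highest-numbered option available, probability 1; weight (1/3)·1 = 1/3 each.
If it is in envelope 3 (prior 1/3): the presenter opened envelope 3, so this case is ruled out; weight (1/3)·0 = 0.
The weights sum to 2/3.
So P(the cheque in envelope 1 | the presenter opened envelope 3) = (1/3) / (2/3) = 1/2.

1/2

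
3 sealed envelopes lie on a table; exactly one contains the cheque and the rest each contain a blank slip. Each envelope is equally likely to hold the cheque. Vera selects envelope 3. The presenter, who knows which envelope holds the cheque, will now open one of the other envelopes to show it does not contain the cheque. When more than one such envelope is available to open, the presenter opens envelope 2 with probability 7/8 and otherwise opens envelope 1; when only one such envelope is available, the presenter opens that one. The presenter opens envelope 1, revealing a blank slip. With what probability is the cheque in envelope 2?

8/9

Condition on the true location of the cheque.
If it is in envelope 1 (prior 1/3): the presenter opened envelope 1, so this case is ruled out; weight (1/3)·0 = 0.
If it is in envelope 2 (prior 1/3): only envelope 1 is available, probability 1; weight (1/3)·1 = 1/3.
If it is in envelope 3 (prior 1/3): envelope 2 is available but not opened, probability 1/8; weight (1/3)·(1/8) = 1/24.
The weights sum to 3/8.
So P(the cheque in envelope 2 | the presenter opened envelope 1) = (1/3) / (3/8) = 8/9.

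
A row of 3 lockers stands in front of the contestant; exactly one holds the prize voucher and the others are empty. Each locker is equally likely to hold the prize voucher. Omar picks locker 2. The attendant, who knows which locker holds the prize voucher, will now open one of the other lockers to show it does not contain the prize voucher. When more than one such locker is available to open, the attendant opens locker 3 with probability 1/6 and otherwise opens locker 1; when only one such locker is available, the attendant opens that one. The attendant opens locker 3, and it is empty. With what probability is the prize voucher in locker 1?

6/7

Apply Bayes' rule, conditioning on where the prize voucher actually is.
If it is in locker 1 (prior 1/3): only locker 3 is available, probability 1; weight (1/3)·1 = 1/3.
If it is in locker 2 (prior 1/3): locker 3 is available, opened with probability 1/6; weight (1/3)·(1/6) = 1/18.
If it is in locker 3 (prior 1/3): the attendant opened locker 3, so this case is ruled out; weight (1/3)·0 = 0.
The weights sum to 7/18.
So P(the prize voucher in locker 1 | the attendant opened locker 3) = (1/3) / (7/18) = 6/7.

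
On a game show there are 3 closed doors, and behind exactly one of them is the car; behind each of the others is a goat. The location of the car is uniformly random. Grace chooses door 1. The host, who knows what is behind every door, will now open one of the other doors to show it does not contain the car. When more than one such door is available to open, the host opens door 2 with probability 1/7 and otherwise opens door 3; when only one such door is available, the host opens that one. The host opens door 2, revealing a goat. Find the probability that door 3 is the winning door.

Consider each possible location of the car in turn.
If it is behind door 1 (prior 1/3): door 2 is available, opened with probability 1/7; weight (1/3)·(1/7) = 1/21.
If it is behind door 2 (prior 1/3): the host opened door 2, so this case is ruled out; weight (1/3)·0 = 0.
If it is behind door 3 (prior 1/3): only door 2 is available, probability 1; weight (1/3)·1 = 1/3.
The weights sum to 8/21.
So P(the car behind door 3 | the host opened door 2) = (1/3) / (8/21) = 7/8.

7/8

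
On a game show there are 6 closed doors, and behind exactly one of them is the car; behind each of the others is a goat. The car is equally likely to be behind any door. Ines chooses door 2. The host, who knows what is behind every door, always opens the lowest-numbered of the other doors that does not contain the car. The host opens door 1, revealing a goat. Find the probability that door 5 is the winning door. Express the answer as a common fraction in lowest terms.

1/5

Consider each possible location of the car in turn.
If it is behind door 1 (prior 1/6): the host opened door 1, so this case is ruled out; weight (1/6)·0 = 0.
If it is behind any of doors 2, 3, 4, 5, and 6 (prior 1/6 each): door 1 is the lowest-numbered option available, probability 1; weight (1/6)·1 = 1/6 each.
The weights sum to 5/6.
So P(the car behind door 5 | the host opened door 1) = (1/6) / (5/6) = 1/5.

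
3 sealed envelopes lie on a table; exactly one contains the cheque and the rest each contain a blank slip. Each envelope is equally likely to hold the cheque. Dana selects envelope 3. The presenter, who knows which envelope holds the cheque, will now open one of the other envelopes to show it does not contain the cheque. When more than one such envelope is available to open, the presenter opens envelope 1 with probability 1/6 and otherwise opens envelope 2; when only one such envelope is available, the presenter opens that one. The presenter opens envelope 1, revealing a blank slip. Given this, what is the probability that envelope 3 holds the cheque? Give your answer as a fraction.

1/7

Apply Bayes' rule, conditioning on where the cheque actually is.
If it is in envelope 1 (prior 1/3): the presenter opened envelope 1, so this case is ruled out; weight (1/3)·0 = 0.
If it is in envelope 2 (prior 1/3): only envelope 1 is available, probability 1; weight (1/3)·1 = 1/3.
If it is in envelope 3 (prior 1/3): envelope 1 is available, opened with probability 1/6; weight (1/3)·(1/6) = 1/18.
The weights sum to 7/18.
So P(the cheque in envelope 3 | the presenter opened envelope 1) = (1/18) / (7/18) = 1/7.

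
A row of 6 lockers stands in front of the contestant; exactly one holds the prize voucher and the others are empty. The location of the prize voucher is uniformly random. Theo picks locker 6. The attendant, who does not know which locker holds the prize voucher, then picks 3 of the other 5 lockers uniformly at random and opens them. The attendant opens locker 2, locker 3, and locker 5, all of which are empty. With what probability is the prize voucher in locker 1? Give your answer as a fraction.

1/3

Because the attendant chose which lockers to open without knowing where the prize voucher is, the choice is independent of the prize location. Learning that none of the 3 opened lockers holds the prize voucher simply rules out those 3 locations and leaves the remaining 3 lockers still equally likely by symmetry.
So P(the prize voucher in locker 1) = 1/3.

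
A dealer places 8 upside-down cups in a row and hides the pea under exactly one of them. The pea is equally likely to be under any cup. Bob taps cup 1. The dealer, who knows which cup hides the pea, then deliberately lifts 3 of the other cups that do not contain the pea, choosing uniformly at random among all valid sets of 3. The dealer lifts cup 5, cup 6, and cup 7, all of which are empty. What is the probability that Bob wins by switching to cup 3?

Apply Bayes' rule, conditioning on where the pea actually is.
If it is under cup 1 (prior 1/8): the dealer has 35 equally likely choices, so probability 1/35; weight (1/8)·(1/35) = 1/280.
If it is under any of cups 2, 3, 4, and 8 (prior 1/8 each): the dealer has 20 equally likely choices, so probability 1/20; weight (1/8)·(1/20) = 1/160 each.
If it is under any of cups 5, 6, and 7 (prior 1/8 each): that cup was opened and seen not to hold the prize — ruled out; weight (1/8)·0 = 0 each.
The weights sum to 1/35.
So P(the pea under cup 3 | the dealer opened cup 5, cup 6, and cup 7) = (1/160) / (1/35) = 7/32.

7/32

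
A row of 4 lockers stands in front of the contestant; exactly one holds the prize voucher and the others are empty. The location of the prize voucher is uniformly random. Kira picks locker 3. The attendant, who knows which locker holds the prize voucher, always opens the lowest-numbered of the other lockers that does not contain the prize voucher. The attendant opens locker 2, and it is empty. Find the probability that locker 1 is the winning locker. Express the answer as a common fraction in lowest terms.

Consider each possible location of the prize voucher in turn.
If it is in locker 1 (prior 1/4): locker 2 is the lowest-numbered option available, probability 1; weight (1/4)·1 = 1/4.
If it is in locker 2 (prior 1/4): the attendant opened locker 2, so this case is ruled out; weight (1/4)·0 = 0.
If it is in either of lockers 3 and 4 (prior 1/4 each): the attendant would have opened locker 1 instead, probability 0; weight (1/4)·0 = 0 each.
The weights sum to 1/4.
So P(the prize voucher in locker 1 | the attendant opened locker 2) = (1/4) / (1/4) = 1.

1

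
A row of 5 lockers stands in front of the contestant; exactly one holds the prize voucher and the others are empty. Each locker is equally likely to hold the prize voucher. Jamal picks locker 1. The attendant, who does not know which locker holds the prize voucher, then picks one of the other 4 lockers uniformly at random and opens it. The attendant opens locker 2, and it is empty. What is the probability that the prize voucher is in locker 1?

Because the attendant chose which locker to open without knowing where the prize voucher is, the choice is independent of the prize location. Learning that locker 2 does not hold the prize voucher simply rules out that one location and leaves the remaining 4 lockers still equally likely by symmetry.
So P(the prize voucher in locker 1) = 1/4.

1/4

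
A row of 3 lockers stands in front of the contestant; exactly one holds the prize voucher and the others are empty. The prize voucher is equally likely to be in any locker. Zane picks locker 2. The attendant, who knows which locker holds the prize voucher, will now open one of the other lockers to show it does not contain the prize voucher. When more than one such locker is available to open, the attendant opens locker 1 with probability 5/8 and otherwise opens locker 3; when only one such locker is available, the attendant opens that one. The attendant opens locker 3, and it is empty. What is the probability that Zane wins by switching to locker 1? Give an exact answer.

Consider each possible location of the prize voucher in turn.
If it is in locker 1 (prior 1/3): only locker 3 is available, probability 1; weight (1/3)·1 = 1/3.
If it is in locker 2 (prior 1/3): locker 1 is available but not opened, probability 3/8; weight (1/3)·(3/8) = 1/8.
If it is in locker 3 (prior 1/3): the attendant opened locker 3, so this case is ruled out; weight (1/3)·0 = 0.
The weights sum to 11/24.
So P(the prize voucher in locker 1 | the attendant opened locker 3) = (1/3) / (11/24) = 8/11.

8/11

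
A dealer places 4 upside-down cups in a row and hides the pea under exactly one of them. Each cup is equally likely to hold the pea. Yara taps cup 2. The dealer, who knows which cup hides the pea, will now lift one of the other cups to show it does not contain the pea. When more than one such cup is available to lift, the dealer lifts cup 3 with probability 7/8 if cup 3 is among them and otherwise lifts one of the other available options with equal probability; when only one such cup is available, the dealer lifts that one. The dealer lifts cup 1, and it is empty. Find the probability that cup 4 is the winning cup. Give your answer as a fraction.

Condition on the true location of the pea.
If it is under cup 1 (prior 1/4): the dealer opened cup 1, so this case is ruled out; weight (1/4)·0 = 0.
If it is under cup 2 (prior 1/4): cup 3 is available but not opened; cup 1 gets probability (1 − 7/8)/2 = 1/16; weight (1/4)·(1/16) = 1/64.
If it is under cup 3 (prior 1/4): cup 3 holds the prize so is unavailable; the dealer chooses uniformly among the 2 others, probability 1/2; weight (1/4)·(1/2) = 1/8.
If it is under cup 4 (prior 1/4): cup 3 is available but not opened, probability 1/8; weight (1/4)·(1/8) = 1/32.
The weights sum to 11/64.
So P(the pea under cup 4 | the dealer opened cup 1) = (1/32) / (11/64) = 2/11.

2/11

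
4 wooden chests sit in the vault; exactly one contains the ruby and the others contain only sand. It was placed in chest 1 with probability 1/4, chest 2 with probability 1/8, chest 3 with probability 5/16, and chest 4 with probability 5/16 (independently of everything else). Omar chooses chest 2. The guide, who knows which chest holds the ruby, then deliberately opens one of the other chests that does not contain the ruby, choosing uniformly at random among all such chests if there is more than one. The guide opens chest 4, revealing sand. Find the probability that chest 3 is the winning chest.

15/31

Apply Bayes' rule, conditioning on where the ruby actually is.
If it is in chest 1 (prior 1/4): the guide has 2 equally likely choices, so probability 1/2; weight (1/4)·(1/2) = 1/8.
If it is in chest 2 (prior 1/8): the guide has 3 equally likely choices, so probability 1/3; weight (1/8)·(1/3) = 1/24.
If it is in chest 3 (prior 5/16): the guide has 2 equally likely choices, so probability 1/2; weight (5/16)·(1/2) = 5/32.
If it is in chest 4 (prior 5/16): the guide opened chest 4, so this case is ruled out; weight (5/16)·0 = 0.
The weights sum to 31/96.
So P(the ruby in chest 3 | the guide opened chest 4) = (5/32) / (31/96) = 15/31.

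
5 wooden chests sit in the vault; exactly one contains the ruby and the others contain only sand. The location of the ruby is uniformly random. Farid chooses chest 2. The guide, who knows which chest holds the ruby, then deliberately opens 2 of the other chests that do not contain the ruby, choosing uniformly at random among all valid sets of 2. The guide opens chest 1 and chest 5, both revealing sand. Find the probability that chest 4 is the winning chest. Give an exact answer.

Consider each possible location of the ruby in turn.
If it is in either of chests 1 and 5 (prior 1/5 each): that chest was opened and seen not to hold the prize — ruled out; weight (1/5)·0 = 0 each.
If it is in chest 2 (prior 1/5): the guide has 6 equally likely choices, so probability 1/6; weight (1/5)·(1/6) = 1/30.
If it is in either of chests 3 and 4 (prior 1/5 each): the guide has 3 equally likely choices, so probability 1/3; weight (1/5)·(1/3) = 1/15 each.
The weights sum to 1/6.
So P(the ruby in chest 4 | the guide opened chest 1 and chest 5) = (1/15) / (1/6) = 2/5.

2/5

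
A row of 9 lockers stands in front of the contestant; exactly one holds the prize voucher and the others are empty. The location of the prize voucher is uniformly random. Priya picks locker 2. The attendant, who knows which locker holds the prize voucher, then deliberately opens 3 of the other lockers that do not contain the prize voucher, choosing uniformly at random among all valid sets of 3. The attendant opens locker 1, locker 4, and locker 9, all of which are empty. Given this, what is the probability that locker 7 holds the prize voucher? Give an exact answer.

Consider each possible location of the prize voucher in turn.
If it is in any of lockers 1, 4, and 9 (prior 1/9 each): that locker was opened and seen not to hold the prize — ruled out; weight (1/9)·0 = 0 each.
If it is in locker 2 (prior 1/9): the attendant has 56 equally likely choices, so probability 1/56; weight (1/9)·(1/56) = 1/504.
If it is in any of lockers 3, 5, 6, 7, and 8 (prior 1/9 each): the attendant has 35 equally likely choices, so probability 1/35; weight (1/9)·(1/35) = 1/315 each.
The weights sum to 1/56.
So P(the prize voucher in locker 7 | the attendant opened locker 1, locker 4, and locker 9) = (1/315) / (1/56) = 8/45.

8/45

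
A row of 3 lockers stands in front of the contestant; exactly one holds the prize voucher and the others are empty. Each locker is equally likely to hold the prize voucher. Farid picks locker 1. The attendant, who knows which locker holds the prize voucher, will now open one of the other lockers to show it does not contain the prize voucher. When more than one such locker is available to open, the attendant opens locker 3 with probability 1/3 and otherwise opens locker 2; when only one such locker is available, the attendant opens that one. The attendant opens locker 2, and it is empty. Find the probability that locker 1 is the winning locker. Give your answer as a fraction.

2/5

Apply Bayes' rule, conditioning on where the prize voucher actually is.
If it is in locker 1 (prior 1/3): locker 3 is available but not opened, probability 2/3; weight (1/3)·(2/3) = 2/9.
If it is in locker 2 (prior 1/3): the attendant opened locker 2, so this case is ruled out; weight (1/3)·0 = 0.
If it is in locker 3 (prior 1/3): only locker 2 is available, probability 1; weight (1/3)·1 = 1/3.
The weights sum to 5/9.
So P(the prize voucher in locker 1 | the attendant opened locker 2) = (2/9) / (5/9) = 2/5.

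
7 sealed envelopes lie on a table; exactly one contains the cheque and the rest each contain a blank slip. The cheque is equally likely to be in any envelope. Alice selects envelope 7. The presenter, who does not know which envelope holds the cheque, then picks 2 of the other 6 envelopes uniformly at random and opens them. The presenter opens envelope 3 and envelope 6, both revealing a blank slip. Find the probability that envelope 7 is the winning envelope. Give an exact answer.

Because the presenter chose which envelopes to open without knowing where the cheque is, the choice is independent of the prize location. Learning that none of the 2 opened envelopes holds the cheque simply rules out those 2 locations and leaves the remaining 5 envelopes still equally likely by symmetry.
So P(the cheque in envelope 7) = 1/5.

1/5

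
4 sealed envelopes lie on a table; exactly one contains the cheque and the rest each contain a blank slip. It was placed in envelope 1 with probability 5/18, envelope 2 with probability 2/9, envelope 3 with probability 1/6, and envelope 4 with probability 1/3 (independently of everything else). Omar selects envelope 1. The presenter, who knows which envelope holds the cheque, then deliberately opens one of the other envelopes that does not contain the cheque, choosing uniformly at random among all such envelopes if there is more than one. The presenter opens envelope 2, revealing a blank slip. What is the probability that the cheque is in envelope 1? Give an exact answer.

10/37

Apply Bayes' rule, conditioning on where the cheque actually is.
If it is in envelope 1 (prior 5/18): the presenter has 3 equally likely choices, so probability 1/3; weight (5/18)·(1/3) = 5/54.
If it is in envelope 2 (prior 2/9): the presenter opened envelope 2, so this case is ruled out; weight (2/9)·0 = 0.
If it is in envelope 3 (prior 1/6): the presenter has 2 equally likely choices, so probability 1/2; weight (1/6)·(1/2) = 1/12.
If it is in envelope 4 (prior 1/3): the presenter has 2 equally likely choices, so probability 1/2; weight (1/3)·(1/2) = 1/6.
The weights sum to 37/108.
So P(the cheque in envelope 1 | the presenter opened envelope 2) = (5/54) / (37/108) = 10/37.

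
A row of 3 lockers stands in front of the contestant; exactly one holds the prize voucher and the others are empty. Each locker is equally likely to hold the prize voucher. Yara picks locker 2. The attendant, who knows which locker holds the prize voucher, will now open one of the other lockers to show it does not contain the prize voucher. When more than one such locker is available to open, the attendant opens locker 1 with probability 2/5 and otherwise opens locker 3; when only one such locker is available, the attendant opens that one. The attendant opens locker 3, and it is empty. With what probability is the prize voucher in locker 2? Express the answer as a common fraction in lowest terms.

Apply Bayes' rule, conditioning on where the prize voucher actually is.
If it is in locker 1 (prior 1/3): only locker 3 is available, probability 1; weight (1/3)·1 = 1/3.
If it is in locker 2 (prior 1/3): locker 1 is available but not opened, probability 3/5; weight (1/3)·(3/5) = 1/5.
If it is in locker 3 (prior 1/3): the attendant opened locker 3, so this case is ruled out; weight (1/3)·0 = 0.
The weights sum to 8/15.
So P(the prize voucher in locker 2 | the attendant opened locker 3) = (1/5) / (8/15) = 3/8.

3/8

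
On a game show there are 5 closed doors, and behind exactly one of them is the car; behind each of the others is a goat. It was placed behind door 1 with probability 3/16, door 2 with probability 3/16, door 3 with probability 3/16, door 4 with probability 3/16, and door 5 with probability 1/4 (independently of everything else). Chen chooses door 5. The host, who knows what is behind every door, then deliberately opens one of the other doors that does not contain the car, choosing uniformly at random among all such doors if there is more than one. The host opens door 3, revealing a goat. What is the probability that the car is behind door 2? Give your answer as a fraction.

Apply Bayes' rule, conditioning on where the car actually is.
If it is behind any of doors 1, 2, and 4 (prior 3/16 each): the host has 3 equally likely choices, so probability 1/3; weight (3/16)·(1/3) = 1/16 each.
If it is behind door 3 (prior 3/16): the host opened door 3, so this case is ruled out; weight (3/16)·0 = 0.
If it is behind door 5 (prior 1/4): the host has 4 equally likely choices, so probability 1/4; weight (1/4)·(1/4) = 1/16.
The weights sum to 1/4.
So P(the car behind door 2 | the host opened door 3) = (1/16) / (1/4) = 1/4.

1/4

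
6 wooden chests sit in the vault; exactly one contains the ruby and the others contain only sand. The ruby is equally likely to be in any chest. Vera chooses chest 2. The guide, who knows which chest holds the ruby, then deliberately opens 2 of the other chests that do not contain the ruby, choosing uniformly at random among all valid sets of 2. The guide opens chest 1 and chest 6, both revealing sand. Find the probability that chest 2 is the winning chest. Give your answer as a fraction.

Condition on the true location of the ruby.
If it is in either of chests 1 and 6 (prior 1/6 each): that chest was opened and seen not to hold the prize — ruled out; weight (1/6)·0 = 0 each.
If it is in chest 2 (prior 1/6): the guide has 10 equally likely choices, so probability 1/10; weight (1/6)·(1/10) = 1/60.
If it is in any of chests 3, 4, and 5 (prior 1/6 each): the guide has 6 equally likely choices, so probability 1/6; weight (1/6)·(1/6) = 1/36 each.
The weights sum to 1/10.
So P(the ruby in chest 2 | the guide opened chest 1 and chest 6) = (1/60) / (1/10) = 1/6.

1/6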